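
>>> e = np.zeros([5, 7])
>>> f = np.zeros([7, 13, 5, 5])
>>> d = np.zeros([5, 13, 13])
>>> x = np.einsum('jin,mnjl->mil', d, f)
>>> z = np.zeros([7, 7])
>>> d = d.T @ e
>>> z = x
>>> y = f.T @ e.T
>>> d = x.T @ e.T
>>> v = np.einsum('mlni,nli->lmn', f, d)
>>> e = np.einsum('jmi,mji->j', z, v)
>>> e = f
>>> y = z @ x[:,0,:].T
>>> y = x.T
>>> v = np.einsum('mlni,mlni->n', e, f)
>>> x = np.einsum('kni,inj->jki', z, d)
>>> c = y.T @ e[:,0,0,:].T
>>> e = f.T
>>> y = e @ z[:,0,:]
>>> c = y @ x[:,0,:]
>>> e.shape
(5, 5, 13, 7)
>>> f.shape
(7, 13, 5, 5)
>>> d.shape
(5, 13, 5)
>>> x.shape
(5, 7, 5)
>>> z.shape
(7, 13, 5)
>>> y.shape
(5, 5, 13, 5)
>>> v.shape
(5,)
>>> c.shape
(5, 5, 13, 5)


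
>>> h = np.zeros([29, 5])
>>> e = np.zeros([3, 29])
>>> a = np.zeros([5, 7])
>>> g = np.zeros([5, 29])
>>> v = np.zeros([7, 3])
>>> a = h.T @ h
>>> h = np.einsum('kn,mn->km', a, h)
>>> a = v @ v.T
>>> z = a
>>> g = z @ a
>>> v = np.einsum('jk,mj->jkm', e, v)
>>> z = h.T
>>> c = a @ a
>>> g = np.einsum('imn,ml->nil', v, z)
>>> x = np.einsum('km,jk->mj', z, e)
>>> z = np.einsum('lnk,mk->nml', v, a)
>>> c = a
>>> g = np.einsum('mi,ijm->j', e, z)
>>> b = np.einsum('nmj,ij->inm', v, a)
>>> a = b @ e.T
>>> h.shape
(5, 29)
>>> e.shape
(3, 29)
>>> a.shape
(7, 3, 3)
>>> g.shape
(7,)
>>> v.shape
(3, 29, 7)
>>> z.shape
(29, 7, 3)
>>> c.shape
(7, 7)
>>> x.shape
(5, 3)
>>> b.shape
(7, 3, 29)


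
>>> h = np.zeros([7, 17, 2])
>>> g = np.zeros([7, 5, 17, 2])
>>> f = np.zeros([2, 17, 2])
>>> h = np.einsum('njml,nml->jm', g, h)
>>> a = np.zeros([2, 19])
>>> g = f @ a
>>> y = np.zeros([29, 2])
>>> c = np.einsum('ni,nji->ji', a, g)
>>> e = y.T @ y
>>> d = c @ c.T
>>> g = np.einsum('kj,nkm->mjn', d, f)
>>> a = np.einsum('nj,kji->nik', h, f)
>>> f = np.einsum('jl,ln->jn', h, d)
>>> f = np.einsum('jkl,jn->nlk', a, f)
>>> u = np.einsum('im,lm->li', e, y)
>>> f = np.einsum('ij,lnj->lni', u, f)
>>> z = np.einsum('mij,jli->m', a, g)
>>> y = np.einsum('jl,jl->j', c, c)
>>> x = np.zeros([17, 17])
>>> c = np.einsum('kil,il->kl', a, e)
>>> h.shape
(5, 17)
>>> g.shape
(2, 17, 2)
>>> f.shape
(17, 2, 29)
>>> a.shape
(5, 2, 2)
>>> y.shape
(17,)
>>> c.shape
(5, 2)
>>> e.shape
(2, 2)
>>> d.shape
(17, 17)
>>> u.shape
(29, 2)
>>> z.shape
(5,)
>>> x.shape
(17, 17)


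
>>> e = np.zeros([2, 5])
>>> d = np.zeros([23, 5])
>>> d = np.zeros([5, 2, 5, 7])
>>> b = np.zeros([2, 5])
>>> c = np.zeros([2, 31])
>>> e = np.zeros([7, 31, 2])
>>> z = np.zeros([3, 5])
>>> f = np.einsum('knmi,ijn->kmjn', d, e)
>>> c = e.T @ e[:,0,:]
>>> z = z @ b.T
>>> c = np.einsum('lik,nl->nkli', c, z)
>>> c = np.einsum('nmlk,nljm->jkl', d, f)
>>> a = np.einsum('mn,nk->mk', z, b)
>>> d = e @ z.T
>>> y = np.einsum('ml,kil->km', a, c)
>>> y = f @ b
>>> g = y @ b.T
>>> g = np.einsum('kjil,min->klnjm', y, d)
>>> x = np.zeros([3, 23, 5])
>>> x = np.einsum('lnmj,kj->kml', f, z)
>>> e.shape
(7, 31, 2)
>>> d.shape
(7, 31, 3)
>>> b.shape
(2, 5)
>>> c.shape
(31, 7, 5)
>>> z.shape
(3, 2)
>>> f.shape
(5, 5, 31, 2)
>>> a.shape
(3, 5)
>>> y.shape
(5, 5, 31, 5)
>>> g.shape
(5, 5, 3, 5, 7)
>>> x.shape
(3, 31, 5)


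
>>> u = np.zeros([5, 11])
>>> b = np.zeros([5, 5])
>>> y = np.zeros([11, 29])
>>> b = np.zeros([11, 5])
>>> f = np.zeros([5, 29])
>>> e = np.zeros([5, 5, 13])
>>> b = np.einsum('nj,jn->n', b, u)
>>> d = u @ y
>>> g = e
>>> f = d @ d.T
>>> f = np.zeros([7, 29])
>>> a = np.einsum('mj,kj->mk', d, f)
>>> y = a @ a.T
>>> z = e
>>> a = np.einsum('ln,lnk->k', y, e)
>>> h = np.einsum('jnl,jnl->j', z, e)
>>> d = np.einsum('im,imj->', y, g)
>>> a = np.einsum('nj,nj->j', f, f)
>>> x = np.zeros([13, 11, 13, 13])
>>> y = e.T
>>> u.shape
(5, 11)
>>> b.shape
(11,)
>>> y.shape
(13, 5, 5)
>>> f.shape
(7, 29)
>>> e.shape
(5, 5, 13)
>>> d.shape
()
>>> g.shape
(5, 5, 13)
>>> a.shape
(29,)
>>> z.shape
(5, 5, 13)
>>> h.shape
(5,)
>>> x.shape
(13, 11, 13, 13)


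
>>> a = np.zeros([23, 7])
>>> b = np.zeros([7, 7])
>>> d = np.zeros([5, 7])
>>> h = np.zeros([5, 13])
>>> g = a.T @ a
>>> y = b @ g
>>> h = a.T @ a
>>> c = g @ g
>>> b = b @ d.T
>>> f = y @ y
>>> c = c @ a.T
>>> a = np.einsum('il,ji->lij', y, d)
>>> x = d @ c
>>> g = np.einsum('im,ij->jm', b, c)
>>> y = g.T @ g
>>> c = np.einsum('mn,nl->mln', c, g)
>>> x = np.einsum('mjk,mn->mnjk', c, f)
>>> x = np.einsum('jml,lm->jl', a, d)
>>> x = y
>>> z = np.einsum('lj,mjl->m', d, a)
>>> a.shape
(7, 7, 5)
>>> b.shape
(7, 5)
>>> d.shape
(5, 7)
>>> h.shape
(7, 7)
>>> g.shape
(23, 5)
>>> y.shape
(5, 5)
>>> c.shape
(7, 5, 23)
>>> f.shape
(7, 7)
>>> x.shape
(5, 5)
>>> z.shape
(7,)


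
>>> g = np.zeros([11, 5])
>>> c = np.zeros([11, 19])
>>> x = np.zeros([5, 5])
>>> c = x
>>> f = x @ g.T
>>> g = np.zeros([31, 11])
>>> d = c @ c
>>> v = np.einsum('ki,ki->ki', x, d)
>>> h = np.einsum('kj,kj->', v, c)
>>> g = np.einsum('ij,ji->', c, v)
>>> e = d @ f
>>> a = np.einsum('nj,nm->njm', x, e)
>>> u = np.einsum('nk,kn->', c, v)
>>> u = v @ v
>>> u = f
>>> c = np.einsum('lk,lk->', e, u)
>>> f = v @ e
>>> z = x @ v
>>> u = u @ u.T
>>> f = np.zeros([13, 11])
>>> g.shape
()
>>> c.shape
()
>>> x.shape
(5, 5)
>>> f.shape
(13, 11)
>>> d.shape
(5, 5)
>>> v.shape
(5, 5)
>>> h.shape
()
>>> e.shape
(5, 11)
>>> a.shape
(5, 5, 11)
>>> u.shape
(5, 5)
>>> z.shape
(5, 5)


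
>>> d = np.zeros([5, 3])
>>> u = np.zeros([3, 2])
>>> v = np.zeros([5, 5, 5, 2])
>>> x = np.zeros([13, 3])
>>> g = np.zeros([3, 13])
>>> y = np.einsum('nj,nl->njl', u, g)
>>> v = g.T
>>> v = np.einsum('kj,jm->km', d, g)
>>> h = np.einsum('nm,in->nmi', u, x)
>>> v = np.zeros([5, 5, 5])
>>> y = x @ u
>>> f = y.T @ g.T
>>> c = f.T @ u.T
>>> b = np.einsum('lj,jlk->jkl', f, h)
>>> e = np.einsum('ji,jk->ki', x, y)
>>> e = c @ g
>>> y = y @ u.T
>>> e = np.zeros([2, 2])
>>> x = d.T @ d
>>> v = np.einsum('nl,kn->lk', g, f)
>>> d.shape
(5, 3)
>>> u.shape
(3, 2)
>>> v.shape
(13, 2)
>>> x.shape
(3, 3)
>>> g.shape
(3, 13)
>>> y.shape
(13, 3)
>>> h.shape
(3, 2, 13)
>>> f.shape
(2, 3)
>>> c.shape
(3, 3)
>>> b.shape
(3, 13, 2)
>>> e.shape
(2, 2)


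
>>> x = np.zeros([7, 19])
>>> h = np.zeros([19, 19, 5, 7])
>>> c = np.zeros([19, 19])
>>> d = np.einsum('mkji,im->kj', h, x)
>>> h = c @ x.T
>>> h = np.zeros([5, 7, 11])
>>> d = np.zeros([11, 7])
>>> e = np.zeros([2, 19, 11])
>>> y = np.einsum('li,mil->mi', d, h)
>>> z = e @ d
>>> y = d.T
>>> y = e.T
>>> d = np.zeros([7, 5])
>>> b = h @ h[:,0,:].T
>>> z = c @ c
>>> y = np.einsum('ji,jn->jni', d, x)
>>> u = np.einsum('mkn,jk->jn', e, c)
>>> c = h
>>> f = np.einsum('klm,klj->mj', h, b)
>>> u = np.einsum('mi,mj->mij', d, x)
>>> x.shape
(7, 19)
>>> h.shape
(5, 7, 11)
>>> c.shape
(5, 7, 11)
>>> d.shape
(7, 5)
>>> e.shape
(2, 19, 11)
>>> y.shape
(7, 19, 5)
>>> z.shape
(19, 19)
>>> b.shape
(5, 7, 5)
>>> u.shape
(7, 5, 19)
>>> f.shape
(11, 5)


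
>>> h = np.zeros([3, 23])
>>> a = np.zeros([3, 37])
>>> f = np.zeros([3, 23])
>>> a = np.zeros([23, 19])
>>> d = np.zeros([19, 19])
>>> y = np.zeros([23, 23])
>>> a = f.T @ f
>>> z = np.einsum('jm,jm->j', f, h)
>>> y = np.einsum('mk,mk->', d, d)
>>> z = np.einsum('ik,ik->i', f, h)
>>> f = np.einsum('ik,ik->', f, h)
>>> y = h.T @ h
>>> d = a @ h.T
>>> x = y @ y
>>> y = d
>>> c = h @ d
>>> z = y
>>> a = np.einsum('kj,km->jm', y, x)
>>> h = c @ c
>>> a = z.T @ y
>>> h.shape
(3, 3)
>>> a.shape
(3, 3)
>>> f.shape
()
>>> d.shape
(23, 3)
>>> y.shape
(23, 3)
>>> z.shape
(23, 3)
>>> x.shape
(23, 23)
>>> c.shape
(3, 3)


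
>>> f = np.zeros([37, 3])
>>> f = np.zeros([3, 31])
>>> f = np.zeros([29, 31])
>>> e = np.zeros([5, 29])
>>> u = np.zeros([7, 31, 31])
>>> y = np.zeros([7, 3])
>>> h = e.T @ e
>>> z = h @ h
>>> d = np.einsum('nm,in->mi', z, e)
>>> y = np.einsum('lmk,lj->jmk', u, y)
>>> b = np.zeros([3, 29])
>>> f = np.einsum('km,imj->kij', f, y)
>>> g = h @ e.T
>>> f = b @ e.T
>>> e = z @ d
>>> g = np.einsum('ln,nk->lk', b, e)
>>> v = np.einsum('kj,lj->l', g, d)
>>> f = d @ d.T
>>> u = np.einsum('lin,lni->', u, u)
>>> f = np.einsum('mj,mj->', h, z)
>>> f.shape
()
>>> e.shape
(29, 5)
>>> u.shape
()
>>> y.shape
(3, 31, 31)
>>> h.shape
(29, 29)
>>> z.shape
(29, 29)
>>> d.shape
(29, 5)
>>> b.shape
(3, 29)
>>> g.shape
(3, 5)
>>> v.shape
(29,)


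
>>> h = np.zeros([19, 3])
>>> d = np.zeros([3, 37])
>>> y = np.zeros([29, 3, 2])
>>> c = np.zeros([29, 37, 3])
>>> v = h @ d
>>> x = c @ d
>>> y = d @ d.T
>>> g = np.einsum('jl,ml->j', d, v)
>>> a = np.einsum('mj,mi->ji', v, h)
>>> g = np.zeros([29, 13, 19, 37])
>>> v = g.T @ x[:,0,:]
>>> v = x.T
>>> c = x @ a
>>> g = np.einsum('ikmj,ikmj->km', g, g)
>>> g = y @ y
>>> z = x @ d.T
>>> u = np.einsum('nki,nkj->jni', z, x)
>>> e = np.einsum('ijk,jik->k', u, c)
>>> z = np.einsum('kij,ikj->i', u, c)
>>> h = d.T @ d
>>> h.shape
(37, 37)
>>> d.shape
(3, 37)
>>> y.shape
(3, 3)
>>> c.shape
(29, 37, 3)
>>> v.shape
(37, 37, 29)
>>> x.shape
(29, 37, 37)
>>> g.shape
(3, 3)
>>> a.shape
(37, 3)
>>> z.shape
(29,)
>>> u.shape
(37, 29, 3)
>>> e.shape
(3,)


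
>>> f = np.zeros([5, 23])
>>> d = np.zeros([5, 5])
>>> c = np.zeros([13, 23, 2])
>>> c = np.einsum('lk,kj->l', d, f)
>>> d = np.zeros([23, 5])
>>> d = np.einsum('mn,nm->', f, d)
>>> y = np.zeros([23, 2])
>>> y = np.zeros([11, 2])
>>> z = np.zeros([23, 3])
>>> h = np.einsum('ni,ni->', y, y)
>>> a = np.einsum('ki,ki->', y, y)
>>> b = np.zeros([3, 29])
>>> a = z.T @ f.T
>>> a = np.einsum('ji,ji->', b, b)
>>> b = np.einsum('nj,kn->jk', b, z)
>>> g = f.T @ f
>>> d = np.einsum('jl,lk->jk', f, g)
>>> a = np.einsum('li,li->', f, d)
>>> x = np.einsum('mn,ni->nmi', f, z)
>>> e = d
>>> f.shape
(5, 23)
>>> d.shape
(5, 23)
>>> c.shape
(5,)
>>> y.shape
(11, 2)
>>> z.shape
(23, 3)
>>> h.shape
()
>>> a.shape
()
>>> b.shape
(29, 23)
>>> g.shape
(23, 23)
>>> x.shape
(23, 5, 3)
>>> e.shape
(5, 23)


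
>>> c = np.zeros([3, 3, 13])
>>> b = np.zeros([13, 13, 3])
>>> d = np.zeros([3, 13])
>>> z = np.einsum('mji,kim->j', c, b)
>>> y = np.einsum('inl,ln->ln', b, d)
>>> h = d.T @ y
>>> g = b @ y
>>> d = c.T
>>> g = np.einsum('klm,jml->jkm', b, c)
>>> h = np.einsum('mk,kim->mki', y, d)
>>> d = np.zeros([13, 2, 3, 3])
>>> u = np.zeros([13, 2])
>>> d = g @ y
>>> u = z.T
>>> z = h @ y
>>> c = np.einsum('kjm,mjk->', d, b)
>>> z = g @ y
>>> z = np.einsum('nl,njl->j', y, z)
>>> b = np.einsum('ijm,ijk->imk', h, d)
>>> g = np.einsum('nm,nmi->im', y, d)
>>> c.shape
()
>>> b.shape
(3, 3, 13)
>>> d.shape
(3, 13, 13)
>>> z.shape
(13,)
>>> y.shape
(3, 13)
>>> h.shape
(3, 13, 3)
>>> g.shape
(13, 13)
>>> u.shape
(3,)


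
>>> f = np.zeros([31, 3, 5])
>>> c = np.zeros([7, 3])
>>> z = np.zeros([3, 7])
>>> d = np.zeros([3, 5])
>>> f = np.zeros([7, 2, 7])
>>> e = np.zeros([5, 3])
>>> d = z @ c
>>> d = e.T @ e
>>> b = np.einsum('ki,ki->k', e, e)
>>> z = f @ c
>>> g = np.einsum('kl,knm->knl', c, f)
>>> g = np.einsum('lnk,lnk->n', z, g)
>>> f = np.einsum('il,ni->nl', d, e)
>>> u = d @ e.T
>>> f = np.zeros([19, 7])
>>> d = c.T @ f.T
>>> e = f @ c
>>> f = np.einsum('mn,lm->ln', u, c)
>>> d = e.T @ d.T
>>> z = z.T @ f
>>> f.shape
(7, 5)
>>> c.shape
(7, 3)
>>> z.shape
(3, 2, 5)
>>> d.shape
(3, 3)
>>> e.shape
(19, 3)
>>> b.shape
(5,)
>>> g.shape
(2,)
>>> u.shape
(3, 5)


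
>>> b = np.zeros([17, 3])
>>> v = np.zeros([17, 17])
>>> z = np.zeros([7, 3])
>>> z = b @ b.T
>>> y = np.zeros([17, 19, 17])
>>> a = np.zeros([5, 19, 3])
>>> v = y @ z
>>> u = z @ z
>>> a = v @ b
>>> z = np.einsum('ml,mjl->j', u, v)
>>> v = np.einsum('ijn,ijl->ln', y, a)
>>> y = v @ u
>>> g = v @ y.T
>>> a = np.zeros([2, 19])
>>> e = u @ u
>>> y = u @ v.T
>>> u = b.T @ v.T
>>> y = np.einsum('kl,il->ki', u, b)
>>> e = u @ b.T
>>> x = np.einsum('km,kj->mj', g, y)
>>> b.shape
(17, 3)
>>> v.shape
(3, 17)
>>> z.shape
(19,)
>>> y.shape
(3, 17)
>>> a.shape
(2, 19)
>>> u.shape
(3, 3)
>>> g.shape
(3, 3)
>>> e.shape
(3, 17)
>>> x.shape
(3, 17)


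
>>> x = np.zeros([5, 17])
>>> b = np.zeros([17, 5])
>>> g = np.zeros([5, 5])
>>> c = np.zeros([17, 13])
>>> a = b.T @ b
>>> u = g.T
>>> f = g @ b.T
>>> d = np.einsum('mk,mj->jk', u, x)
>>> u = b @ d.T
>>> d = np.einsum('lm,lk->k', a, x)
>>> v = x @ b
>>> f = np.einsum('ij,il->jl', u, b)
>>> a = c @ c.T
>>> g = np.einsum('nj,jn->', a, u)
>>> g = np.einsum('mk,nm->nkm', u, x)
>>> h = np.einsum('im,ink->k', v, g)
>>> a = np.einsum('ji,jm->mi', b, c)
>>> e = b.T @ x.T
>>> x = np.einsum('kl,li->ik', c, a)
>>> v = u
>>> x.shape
(5, 17)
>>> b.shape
(17, 5)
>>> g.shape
(5, 17, 17)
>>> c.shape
(17, 13)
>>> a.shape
(13, 5)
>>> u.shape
(17, 17)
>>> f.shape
(17, 5)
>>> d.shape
(17,)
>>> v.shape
(17, 17)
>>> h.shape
(17,)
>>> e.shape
(5, 5)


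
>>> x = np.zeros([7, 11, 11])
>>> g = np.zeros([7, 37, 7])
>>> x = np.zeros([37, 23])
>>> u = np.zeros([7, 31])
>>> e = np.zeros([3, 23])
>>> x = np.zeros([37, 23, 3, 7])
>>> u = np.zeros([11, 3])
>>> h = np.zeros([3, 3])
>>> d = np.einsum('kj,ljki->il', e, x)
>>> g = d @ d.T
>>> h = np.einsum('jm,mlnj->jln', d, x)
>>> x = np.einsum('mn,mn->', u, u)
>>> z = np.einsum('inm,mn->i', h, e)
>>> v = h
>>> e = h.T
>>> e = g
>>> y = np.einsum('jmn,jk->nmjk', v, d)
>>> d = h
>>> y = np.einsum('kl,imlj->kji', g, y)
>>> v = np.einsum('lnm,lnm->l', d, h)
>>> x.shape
()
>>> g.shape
(7, 7)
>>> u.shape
(11, 3)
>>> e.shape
(7, 7)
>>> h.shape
(7, 23, 3)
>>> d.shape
(7, 23, 3)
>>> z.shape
(7,)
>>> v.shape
(7,)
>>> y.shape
(7, 37, 3)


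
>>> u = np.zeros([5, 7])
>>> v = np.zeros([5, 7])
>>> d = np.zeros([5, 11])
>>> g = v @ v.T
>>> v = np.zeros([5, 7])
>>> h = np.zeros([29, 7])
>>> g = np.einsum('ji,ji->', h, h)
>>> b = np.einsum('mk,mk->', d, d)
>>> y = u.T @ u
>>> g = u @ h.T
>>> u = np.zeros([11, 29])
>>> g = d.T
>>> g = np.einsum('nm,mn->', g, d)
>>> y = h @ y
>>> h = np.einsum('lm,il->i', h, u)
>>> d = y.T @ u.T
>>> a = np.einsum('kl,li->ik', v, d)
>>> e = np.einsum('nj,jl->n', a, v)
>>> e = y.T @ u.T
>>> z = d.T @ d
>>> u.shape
(11, 29)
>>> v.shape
(5, 7)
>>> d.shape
(7, 11)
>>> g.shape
()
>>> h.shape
(11,)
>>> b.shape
()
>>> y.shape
(29, 7)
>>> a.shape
(11, 5)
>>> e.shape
(7, 11)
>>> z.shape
(11, 11)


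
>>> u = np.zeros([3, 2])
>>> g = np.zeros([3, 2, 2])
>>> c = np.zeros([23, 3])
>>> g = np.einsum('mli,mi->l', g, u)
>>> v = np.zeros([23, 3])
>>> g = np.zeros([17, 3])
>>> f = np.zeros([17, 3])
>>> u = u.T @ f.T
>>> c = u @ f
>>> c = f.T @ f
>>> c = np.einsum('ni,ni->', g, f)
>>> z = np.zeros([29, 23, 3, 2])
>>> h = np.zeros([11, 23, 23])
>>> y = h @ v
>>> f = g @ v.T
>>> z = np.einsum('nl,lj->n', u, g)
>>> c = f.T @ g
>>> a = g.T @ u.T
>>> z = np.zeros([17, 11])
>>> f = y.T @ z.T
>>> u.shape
(2, 17)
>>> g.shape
(17, 3)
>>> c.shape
(23, 3)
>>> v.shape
(23, 3)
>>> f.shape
(3, 23, 17)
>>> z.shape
(17, 11)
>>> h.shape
(11, 23, 23)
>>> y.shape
(11, 23, 3)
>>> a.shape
(3, 2)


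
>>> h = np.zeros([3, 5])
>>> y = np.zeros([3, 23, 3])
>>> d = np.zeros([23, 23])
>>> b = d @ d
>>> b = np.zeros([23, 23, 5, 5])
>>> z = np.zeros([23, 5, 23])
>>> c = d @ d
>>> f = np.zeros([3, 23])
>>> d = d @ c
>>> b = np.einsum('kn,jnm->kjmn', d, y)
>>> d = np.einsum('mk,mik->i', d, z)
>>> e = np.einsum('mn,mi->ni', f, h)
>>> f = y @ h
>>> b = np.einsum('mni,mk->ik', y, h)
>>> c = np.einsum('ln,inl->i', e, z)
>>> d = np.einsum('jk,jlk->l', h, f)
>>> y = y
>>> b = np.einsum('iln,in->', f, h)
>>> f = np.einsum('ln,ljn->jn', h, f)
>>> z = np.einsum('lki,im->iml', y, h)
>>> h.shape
(3, 5)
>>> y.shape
(3, 23, 3)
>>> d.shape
(23,)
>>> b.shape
()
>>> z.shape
(3, 5, 3)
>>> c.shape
(23,)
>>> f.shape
(23, 5)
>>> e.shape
(23, 5)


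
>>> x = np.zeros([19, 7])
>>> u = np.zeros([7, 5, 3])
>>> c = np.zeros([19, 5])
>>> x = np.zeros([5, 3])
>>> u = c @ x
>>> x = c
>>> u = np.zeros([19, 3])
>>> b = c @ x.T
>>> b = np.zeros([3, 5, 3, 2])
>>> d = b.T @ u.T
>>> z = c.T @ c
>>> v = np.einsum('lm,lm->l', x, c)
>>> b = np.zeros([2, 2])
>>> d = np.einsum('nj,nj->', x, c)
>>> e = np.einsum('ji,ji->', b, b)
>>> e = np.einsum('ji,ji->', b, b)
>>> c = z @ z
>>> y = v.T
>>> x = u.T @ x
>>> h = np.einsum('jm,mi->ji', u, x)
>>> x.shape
(3, 5)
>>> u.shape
(19, 3)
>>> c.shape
(5, 5)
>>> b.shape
(2, 2)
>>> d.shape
()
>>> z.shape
(5, 5)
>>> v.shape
(19,)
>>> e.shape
()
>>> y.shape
(19,)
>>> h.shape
(19, 5)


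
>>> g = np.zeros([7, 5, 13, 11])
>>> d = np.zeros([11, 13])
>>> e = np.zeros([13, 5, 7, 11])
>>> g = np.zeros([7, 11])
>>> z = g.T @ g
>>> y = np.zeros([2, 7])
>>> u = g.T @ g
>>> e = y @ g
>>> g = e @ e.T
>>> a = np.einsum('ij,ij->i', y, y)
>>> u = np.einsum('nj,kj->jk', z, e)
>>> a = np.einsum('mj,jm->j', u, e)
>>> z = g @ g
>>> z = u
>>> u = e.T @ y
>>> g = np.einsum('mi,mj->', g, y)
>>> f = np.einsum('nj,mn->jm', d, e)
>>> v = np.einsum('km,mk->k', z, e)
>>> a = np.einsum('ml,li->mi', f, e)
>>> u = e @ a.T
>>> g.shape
()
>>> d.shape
(11, 13)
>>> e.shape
(2, 11)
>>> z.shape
(11, 2)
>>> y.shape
(2, 7)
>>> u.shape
(2, 13)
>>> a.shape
(13, 11)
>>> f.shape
(13, 2)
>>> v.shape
(11,)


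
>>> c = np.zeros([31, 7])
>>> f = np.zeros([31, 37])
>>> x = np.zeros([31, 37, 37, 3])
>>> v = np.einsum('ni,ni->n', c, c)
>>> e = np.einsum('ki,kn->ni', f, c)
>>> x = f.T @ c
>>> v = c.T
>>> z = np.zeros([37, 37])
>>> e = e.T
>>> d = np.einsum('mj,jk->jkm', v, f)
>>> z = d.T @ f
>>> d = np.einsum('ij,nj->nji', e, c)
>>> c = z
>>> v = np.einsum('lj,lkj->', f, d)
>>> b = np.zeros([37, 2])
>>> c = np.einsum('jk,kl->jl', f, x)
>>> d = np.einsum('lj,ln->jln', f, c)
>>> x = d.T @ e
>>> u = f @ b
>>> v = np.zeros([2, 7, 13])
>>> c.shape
(31, 7)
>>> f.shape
(31, 37)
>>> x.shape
(7, 31, 7)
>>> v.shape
(2, 7, 13)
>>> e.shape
(37, 7)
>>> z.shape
(7, 37, 37)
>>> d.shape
(37, 31, 7)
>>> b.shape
(37, 2)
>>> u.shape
(31, 2)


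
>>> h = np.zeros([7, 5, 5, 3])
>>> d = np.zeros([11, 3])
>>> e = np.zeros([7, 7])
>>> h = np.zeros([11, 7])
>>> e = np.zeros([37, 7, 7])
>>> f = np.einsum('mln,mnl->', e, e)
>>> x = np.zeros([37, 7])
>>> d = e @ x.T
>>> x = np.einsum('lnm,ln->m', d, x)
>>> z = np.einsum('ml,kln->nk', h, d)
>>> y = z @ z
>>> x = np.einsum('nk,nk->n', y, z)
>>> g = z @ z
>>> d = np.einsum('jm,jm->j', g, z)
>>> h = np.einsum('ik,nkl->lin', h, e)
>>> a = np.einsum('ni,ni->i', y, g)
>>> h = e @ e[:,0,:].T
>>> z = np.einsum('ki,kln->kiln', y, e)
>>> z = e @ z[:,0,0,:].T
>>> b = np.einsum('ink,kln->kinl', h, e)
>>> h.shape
(37, 7, 37)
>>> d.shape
(37,)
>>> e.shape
(37, 7, 7)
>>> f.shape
()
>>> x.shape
(37,)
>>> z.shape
(37, 7, 37)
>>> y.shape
(37, 37)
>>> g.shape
(37, 37)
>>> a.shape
(37,)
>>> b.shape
(37, 37, 7, 7)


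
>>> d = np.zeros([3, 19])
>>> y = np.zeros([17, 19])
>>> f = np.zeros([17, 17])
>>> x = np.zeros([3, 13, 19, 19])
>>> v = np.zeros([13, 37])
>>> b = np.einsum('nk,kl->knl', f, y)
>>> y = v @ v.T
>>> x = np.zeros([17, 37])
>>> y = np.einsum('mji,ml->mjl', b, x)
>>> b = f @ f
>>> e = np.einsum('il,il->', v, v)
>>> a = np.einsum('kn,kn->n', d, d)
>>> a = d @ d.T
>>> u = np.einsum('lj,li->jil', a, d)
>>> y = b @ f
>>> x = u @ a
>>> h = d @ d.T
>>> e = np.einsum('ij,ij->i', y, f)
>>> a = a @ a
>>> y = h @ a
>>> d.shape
(3, 19)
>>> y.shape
(3, 3)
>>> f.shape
(17, 17)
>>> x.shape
(3, 19, 3)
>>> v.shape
(13, 37)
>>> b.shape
(17, 17)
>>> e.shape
(17,)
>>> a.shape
(3, 3)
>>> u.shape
(3, 19, 3)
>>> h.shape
(3, 3)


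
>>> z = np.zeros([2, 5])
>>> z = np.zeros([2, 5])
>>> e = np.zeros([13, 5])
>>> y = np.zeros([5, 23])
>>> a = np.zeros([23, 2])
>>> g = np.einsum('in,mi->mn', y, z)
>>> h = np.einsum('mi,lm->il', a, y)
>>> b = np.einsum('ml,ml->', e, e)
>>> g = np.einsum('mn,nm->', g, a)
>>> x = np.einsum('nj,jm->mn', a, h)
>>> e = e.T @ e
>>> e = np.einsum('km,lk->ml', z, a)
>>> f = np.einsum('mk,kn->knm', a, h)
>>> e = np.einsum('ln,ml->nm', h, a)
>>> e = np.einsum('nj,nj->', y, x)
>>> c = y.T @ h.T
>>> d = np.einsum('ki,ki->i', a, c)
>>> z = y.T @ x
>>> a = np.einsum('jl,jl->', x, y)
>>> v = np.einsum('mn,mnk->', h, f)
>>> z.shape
(23, 23)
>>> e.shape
()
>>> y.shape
(5, 23)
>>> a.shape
()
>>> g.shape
()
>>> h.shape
(2, 5)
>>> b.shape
()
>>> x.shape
(5, 23)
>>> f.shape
(2, 5, 23)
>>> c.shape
(23, 2)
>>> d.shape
(2,)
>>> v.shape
()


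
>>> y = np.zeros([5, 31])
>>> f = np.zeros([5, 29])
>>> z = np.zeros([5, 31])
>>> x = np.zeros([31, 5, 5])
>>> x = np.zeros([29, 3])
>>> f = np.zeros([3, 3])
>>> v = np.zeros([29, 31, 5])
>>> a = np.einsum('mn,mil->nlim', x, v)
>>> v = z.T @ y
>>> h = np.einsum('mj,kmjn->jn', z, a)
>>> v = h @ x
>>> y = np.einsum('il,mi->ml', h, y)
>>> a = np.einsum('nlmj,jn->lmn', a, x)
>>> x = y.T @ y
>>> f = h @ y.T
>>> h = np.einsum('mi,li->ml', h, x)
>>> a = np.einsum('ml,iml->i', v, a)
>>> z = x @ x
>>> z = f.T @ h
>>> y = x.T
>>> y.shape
(29, 29)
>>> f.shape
(31, 5)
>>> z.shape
(5, 29)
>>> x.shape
(29, 29)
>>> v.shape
(31, 3)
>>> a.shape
(5,)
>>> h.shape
(31, 29)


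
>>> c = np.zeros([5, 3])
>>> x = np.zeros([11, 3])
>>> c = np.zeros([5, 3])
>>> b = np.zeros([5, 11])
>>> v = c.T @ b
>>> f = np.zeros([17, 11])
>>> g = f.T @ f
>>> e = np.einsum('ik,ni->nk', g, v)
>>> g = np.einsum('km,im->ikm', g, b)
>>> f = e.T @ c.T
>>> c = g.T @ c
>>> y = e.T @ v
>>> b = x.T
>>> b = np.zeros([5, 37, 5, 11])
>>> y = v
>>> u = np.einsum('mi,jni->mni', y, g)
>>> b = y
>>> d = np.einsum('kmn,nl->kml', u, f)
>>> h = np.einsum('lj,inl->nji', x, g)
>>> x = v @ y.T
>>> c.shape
(11, 11, 3)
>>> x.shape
(3, 3)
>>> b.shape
(3, 11)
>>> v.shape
(3, 11)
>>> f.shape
(11, 5)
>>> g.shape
(5, 11, 11)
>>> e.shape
(3, 11)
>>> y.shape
(3, 11)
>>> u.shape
(3, 11, 11)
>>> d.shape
(3, 11, 5)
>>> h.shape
(11, 3, 5)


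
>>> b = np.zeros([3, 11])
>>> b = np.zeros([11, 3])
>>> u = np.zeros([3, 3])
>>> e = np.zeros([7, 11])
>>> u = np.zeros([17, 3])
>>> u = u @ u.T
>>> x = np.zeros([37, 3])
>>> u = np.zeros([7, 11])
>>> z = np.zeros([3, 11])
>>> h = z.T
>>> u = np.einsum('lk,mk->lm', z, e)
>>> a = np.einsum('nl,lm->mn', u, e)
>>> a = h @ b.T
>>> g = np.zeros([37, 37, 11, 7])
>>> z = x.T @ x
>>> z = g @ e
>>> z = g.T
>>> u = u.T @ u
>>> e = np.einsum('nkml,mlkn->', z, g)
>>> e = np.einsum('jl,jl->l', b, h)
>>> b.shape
(11, 3)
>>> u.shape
(7, 7)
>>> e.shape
(3,)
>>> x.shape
(37, 3)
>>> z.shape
(7, 11, 37, 37)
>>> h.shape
(11, 3)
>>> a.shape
(11, 11)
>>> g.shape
(37, 37, 11, 7)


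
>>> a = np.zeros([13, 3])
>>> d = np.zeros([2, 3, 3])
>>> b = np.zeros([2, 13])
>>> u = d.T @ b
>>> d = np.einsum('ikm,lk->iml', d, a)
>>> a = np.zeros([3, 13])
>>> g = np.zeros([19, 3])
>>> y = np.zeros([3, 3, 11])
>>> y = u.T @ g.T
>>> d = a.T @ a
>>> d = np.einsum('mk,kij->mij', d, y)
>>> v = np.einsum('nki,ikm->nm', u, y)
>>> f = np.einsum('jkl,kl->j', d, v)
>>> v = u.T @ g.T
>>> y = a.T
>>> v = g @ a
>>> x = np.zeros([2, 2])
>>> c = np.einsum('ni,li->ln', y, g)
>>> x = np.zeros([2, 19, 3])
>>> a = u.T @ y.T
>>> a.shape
(13, 3, 13)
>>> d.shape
(13, 3, 19)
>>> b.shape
(2, 13)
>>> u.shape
(3, 3, 13)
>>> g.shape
(19, 3)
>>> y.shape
(13, 3)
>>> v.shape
(19, 13)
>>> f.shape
(13,)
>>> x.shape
(2, 19, 3)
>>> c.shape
(19, 13)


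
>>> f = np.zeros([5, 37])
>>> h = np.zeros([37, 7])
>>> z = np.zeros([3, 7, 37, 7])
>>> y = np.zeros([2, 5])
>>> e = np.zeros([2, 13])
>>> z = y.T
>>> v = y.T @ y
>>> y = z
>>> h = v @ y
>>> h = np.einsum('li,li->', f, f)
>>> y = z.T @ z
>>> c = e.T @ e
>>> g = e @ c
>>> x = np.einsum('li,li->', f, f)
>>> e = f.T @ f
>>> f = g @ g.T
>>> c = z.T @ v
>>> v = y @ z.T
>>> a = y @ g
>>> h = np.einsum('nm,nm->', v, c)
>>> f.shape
(2, 2)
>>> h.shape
()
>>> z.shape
(5, 2)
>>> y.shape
(2, 2)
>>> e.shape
(37, 37)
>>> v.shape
(2, 5)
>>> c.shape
(2, 5)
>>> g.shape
(2, 13)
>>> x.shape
()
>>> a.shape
(2, 13)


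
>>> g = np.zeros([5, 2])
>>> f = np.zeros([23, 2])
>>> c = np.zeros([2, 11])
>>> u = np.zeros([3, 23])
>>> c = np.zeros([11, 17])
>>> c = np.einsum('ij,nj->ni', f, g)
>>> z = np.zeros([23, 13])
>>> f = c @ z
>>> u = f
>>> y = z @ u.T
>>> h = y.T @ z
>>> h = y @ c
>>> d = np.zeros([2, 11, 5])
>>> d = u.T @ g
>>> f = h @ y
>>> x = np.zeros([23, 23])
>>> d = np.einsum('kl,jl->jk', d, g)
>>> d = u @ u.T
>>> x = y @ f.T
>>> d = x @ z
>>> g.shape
(5, 2)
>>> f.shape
(23, 5)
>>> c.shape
(5, 23)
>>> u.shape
(5, 13)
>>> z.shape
(23, 13)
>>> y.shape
(23, 5)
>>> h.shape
(23, 23)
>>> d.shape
(23, 13)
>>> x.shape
(23, 23)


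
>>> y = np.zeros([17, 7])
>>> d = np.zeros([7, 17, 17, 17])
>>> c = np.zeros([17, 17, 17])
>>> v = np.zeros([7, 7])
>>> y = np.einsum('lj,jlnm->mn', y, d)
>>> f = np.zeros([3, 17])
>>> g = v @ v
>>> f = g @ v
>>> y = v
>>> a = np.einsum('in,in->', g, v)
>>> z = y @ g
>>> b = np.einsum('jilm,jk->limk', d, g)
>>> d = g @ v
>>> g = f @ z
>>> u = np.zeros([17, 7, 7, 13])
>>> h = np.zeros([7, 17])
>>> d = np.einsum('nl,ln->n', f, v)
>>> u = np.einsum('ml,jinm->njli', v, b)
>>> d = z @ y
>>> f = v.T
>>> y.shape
(7, 7)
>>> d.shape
(7, 7)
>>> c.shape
(17, 17, 17)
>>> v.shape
(7, 7)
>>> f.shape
(7, 7)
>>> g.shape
(7, 7)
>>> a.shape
()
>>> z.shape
(7, 7)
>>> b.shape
(17, 17, 17, 7)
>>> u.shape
(17, 17, 7, 17)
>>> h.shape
(7, 17)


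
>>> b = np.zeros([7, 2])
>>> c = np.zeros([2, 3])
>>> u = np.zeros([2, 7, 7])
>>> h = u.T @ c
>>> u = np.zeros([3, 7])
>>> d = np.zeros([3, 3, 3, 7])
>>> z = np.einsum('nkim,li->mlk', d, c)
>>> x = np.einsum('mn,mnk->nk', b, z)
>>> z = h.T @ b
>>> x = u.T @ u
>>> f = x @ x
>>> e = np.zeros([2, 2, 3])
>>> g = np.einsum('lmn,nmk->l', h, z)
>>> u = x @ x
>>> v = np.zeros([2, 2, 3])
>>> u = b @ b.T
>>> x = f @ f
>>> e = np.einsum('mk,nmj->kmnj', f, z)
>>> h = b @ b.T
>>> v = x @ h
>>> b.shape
(7, 2)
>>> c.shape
(2, 3)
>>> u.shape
(7, 7)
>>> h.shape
(7, 7)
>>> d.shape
(3, 3, 3, 7)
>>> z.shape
(3, 7, 2)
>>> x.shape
(7, 7)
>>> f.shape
(7, 7)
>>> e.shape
(7, 7, 3, 2)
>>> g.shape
(7,)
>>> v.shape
(7, 7)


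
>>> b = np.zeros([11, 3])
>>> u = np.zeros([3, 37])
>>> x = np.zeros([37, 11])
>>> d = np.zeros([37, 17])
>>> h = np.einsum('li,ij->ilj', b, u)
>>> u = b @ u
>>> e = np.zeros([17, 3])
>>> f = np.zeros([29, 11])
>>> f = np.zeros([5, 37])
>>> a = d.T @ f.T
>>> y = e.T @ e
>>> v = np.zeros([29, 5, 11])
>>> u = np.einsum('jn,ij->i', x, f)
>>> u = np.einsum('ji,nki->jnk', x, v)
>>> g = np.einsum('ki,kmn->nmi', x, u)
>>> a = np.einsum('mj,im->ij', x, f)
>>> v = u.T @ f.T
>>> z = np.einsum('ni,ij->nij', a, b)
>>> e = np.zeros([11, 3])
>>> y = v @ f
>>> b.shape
(11, 3)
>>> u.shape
(37, 29, 5)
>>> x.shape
(37, 11)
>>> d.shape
(37, 17)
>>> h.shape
(3, 11, 37)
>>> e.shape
(11, 3)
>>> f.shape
(5, 37)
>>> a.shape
(5, 11)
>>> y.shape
(5, 29, 37)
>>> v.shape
(5, 29, 5)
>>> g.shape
(5, 29, 11)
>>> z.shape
(5, 11, 3)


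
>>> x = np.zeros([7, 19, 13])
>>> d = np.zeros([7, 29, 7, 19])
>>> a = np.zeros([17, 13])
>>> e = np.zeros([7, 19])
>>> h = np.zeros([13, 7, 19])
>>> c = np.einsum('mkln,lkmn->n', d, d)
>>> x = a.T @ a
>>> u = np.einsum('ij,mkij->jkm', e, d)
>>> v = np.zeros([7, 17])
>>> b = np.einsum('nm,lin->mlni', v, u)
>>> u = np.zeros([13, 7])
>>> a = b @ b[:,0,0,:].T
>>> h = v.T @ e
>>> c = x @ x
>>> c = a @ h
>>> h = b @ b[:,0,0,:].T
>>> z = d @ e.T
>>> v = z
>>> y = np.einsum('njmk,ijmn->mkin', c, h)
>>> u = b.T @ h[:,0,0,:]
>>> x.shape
(13, 13)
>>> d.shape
(7, 29, 7, 19)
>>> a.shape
(17, 19, 7, 17)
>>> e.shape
(7, 19)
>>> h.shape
(17, 19, 7, 17)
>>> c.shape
(17, 19, 7, 19)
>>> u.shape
(29, 7, 19, 17)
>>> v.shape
(7, 29, 7, 7)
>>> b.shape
(17, 19, 7, 29)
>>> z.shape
(7, 29, 7, 7)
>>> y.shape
(7, 19, 17, 17)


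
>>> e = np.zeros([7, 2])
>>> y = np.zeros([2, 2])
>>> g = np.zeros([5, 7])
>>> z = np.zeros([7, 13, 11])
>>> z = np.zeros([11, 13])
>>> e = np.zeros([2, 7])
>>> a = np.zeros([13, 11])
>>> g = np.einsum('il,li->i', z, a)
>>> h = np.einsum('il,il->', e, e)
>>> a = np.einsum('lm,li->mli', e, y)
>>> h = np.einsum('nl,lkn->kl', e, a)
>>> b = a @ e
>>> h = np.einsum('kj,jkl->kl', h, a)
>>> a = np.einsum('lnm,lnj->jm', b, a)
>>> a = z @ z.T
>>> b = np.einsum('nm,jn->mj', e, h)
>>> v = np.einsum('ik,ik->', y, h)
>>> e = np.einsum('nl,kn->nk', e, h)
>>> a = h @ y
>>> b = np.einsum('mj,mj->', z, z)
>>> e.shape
(2, 2)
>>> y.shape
(2, 2)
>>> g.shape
(11,)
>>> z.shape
(11, 13)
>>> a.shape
(2, 2)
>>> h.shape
(2, 2)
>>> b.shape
()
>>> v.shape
()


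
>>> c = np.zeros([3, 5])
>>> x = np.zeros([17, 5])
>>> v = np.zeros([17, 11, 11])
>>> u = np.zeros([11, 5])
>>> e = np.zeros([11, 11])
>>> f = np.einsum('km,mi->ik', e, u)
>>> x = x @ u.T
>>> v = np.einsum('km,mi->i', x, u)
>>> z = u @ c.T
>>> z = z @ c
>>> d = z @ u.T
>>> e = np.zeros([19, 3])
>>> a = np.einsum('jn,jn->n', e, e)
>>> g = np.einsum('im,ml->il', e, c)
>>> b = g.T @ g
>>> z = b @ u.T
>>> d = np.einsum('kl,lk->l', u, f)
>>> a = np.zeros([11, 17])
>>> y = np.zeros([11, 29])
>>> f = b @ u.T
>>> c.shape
(3, 5)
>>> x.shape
(17, 11)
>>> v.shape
(5,)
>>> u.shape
(11, 5)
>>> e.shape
(19, 3)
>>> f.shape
(5, 11)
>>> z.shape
(5, 11)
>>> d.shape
(5,)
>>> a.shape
(11, 17)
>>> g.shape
(19, 5)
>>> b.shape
(5, 5)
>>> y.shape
(11, 29)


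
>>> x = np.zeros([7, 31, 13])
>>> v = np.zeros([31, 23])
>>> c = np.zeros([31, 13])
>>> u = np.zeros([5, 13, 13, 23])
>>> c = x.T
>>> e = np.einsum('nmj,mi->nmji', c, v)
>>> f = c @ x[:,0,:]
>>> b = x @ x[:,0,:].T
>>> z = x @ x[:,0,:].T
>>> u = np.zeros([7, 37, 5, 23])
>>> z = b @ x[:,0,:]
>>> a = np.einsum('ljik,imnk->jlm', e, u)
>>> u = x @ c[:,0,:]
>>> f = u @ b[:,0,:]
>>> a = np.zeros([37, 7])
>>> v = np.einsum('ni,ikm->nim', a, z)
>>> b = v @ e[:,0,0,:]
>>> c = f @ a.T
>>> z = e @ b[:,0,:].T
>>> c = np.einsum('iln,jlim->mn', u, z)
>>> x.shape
(7, 31, 13)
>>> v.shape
(37, 7, 13)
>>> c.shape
(37, 7)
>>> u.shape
(7, 31, 7)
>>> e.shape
(13, 31, 7, 23)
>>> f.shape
(7, 31, 7)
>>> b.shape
(37, 7, 23)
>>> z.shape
(13, 31, 7, 37)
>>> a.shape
(37, 7)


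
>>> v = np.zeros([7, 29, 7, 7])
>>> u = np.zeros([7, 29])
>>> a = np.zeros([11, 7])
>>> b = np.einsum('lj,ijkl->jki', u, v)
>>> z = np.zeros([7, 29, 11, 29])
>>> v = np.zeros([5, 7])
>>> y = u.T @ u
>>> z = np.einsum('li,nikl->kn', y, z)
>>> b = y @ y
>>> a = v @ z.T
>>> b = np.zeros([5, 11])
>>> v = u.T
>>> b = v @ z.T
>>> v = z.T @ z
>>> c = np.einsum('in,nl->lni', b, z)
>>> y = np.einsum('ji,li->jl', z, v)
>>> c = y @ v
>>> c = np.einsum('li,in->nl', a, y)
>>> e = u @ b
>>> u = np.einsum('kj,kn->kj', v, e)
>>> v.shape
(7, 7)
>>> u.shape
(7, 7)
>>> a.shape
(5, 11)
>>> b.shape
(29, 11)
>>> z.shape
(11, 7)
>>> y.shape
(11, 7)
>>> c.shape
(7, 5)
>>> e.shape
(7, 11)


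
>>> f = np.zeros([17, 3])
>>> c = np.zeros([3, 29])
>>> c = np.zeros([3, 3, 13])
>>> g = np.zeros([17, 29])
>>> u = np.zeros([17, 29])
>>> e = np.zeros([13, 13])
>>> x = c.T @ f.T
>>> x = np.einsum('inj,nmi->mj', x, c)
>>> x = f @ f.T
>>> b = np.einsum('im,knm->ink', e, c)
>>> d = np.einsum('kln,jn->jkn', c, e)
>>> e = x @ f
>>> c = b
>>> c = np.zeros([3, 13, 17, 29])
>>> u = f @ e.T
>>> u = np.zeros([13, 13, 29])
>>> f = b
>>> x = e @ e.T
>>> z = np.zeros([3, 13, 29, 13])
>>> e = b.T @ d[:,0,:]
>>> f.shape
(13, 3, 3)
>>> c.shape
(3, 13, 17, 29)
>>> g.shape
(17, 29)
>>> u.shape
(13, 13, 29)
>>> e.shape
(3, 3, 13)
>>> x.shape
(17, 17)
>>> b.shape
(13, 3, 3)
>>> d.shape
(13, 3, 13)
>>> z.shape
(3, 13, 29, 13)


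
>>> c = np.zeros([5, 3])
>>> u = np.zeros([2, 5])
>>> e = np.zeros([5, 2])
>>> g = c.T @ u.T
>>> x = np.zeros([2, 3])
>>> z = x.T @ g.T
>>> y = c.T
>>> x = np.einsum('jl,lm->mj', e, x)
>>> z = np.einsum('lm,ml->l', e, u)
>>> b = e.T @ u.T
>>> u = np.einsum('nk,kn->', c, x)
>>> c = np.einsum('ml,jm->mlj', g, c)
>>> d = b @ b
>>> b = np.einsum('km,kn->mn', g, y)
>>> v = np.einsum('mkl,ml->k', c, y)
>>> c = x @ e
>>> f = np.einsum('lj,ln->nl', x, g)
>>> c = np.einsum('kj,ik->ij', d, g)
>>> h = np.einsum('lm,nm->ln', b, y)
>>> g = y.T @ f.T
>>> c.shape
(3, 2)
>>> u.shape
()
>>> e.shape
(5, 2)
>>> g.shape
(5, 2)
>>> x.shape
(3, 5)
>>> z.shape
(5,)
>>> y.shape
(3, 5)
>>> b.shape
(2, 5)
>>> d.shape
(2, 2)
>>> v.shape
(2,)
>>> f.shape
(2, 3)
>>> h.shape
(2, 3)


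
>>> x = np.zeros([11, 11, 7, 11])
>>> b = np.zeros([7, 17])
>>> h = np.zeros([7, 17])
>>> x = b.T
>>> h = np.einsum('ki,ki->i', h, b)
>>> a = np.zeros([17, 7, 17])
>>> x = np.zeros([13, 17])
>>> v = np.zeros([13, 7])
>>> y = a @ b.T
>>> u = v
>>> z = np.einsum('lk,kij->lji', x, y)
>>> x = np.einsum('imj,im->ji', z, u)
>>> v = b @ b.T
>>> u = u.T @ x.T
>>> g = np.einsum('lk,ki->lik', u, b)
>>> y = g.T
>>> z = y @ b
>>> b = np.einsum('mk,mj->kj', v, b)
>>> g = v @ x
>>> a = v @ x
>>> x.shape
(7, 13)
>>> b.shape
(7, 17)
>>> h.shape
(17,)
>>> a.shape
(7, 13)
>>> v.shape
(7, 7)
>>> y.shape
(7, 17, 7)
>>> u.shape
(7, 7)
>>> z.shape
(7, 17, 17)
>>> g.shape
(7, 13)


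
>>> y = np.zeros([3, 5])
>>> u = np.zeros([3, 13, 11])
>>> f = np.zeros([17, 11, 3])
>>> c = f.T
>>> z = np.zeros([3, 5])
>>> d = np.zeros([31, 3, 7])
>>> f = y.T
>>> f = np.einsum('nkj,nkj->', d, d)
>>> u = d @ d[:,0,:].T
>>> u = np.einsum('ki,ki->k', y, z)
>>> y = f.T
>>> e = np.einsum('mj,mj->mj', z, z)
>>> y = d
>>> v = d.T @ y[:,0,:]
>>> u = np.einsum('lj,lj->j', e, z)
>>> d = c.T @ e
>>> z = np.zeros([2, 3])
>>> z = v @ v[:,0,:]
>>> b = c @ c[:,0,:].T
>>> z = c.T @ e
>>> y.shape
(31, 3, 7)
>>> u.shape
(5,)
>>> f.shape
()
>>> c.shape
(3, 11, 17)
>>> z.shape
(17, 11, 5)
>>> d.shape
(17, 11, 5)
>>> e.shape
(3, 5)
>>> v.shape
(7, 3, 7)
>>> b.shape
(3, 11, 3)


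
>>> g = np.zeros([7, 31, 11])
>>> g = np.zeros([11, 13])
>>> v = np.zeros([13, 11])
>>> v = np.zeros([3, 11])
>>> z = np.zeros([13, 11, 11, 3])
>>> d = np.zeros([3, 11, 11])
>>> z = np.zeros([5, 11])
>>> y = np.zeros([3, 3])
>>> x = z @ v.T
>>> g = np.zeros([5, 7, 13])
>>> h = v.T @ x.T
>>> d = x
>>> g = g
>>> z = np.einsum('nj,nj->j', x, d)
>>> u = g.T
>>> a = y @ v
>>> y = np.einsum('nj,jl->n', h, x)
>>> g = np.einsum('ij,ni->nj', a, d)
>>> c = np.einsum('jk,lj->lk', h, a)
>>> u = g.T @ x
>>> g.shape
(5, 11)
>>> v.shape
(3, 11)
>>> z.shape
(3,)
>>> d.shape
(5, 3)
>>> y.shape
(11,)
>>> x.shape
(5, 3)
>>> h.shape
(11, 5)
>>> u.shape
(11, 3)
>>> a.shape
(3, 11)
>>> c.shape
(3, 5)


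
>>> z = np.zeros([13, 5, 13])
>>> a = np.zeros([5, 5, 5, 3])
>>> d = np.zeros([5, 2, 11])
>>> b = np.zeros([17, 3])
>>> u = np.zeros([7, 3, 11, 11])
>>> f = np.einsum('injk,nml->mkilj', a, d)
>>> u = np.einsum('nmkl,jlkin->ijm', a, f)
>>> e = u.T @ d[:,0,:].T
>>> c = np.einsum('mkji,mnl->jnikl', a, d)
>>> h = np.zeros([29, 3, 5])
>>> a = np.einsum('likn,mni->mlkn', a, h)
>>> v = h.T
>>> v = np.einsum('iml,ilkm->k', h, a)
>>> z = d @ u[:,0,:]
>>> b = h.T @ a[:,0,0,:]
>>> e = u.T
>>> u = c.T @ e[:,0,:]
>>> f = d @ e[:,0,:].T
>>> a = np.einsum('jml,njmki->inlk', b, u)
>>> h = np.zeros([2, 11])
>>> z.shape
(5, 2, 5)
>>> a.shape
(11, 11, 3, 2)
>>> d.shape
(5, 2, 11)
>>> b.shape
(5, 3, 3)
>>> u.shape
(11, 5, 3, 2, 11)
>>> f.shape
(5, 2, 5)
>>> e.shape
(5, 2, 11)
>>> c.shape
(5, 2, 3, 5, 11)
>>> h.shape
(2, 11)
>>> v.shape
(5,)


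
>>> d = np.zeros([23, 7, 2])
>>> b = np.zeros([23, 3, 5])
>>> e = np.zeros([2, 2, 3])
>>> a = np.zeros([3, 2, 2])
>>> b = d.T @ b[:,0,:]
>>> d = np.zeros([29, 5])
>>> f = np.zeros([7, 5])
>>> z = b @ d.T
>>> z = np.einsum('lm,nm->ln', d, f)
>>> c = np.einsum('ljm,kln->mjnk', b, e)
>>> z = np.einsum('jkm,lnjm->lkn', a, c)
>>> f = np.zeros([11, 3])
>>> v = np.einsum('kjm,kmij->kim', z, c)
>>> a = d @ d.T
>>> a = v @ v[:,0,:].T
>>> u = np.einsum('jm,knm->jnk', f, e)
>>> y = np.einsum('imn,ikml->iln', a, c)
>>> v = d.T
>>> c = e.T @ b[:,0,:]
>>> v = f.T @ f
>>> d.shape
(29, 5)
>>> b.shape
(2, 7, 5)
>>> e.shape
(2, 2, 3)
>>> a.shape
(5, 3, 5)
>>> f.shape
(11, 3)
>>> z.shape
(5, 2, 7)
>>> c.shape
(3, 2, 5)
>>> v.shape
(3, 3)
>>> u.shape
(11, 2, 2)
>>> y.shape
(5, 2, 5)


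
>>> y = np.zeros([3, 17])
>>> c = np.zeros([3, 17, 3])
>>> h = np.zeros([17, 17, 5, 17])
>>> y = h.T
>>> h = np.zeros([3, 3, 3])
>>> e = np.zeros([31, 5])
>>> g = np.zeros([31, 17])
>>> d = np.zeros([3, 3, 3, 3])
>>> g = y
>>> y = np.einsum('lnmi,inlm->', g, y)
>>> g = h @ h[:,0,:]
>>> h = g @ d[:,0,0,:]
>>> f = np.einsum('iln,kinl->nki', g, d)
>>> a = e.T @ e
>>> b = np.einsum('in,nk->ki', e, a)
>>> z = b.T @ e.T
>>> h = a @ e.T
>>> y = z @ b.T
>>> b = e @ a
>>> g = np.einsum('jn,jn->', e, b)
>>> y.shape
(31, 5)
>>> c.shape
(3, 17, 3)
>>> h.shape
(5, 31)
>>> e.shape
(31, 5)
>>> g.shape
()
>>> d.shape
(3, 3, 3, 3)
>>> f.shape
(3, 3, 3)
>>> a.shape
(5, 5)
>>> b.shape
(31, 5)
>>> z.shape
(31, 31)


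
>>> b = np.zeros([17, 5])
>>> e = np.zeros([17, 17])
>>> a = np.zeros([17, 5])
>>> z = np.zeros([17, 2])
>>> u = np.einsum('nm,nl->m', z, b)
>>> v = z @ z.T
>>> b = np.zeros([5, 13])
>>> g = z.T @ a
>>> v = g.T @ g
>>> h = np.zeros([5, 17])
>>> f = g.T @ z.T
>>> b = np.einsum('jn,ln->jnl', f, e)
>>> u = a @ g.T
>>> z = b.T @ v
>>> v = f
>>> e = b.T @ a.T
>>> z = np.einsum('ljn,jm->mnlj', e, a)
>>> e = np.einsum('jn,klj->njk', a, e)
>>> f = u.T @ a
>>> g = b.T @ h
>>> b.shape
(5, 17, 17)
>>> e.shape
(5, 17, 17)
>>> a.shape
(17, 5)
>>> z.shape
(5, 17, 17, 17)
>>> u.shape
(17, 2)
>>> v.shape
(5, 17)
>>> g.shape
(17, 17, 17)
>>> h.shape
(5, 17)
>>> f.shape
(2, 5)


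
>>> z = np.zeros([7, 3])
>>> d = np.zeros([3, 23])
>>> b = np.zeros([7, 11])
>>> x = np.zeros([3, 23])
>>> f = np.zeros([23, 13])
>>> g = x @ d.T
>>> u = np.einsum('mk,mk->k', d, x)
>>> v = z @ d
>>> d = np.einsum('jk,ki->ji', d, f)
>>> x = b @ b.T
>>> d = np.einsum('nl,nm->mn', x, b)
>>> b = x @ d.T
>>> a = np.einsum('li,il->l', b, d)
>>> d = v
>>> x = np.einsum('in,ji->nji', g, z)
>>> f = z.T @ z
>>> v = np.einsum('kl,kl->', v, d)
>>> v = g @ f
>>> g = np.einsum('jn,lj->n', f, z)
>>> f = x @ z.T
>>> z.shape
(7, 3)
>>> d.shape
(7, 23)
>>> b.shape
(7, 11)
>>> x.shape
(3, 7, 3)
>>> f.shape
(3, 7, 7)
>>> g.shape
(3,)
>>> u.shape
(23,)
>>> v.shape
(3, 3)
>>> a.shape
(7,)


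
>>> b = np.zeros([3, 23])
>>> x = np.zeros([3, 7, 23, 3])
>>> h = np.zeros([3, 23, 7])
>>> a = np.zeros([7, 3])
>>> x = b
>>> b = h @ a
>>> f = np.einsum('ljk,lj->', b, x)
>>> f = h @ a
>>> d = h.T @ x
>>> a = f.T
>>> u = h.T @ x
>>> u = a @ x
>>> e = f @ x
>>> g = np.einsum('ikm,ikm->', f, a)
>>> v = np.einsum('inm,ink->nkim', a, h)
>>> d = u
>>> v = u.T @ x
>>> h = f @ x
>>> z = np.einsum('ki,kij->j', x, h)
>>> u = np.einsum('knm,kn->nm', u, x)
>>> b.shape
(3, 23, 3)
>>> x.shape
(3, 23)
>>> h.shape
(3, 23, 23)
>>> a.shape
(3, 23, 3)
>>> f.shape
(3, 23, 3)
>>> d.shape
(3, 23, 23)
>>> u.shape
(23, 23)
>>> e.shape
(3, 23, 23)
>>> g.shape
()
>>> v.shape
(23, 23, 23)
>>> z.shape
(23,)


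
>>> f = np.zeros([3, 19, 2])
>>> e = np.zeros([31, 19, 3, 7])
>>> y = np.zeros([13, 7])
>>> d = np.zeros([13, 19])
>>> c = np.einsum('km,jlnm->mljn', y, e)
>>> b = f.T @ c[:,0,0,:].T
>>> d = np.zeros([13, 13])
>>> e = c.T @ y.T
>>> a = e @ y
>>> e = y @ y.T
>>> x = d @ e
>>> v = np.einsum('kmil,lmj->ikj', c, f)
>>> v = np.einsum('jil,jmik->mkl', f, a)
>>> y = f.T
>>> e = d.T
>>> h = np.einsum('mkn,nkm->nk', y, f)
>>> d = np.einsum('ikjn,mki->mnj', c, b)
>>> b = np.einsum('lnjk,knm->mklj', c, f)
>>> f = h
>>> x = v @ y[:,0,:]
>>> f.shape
(3, 19)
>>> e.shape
(13, 13)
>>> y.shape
(2, 19, 3)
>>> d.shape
(2, 3, 31)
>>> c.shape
(7, 19, 31, 3)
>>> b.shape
(2, 3, 7, 31)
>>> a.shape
(3, 31, 19, 7)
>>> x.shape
(31, 7, 3)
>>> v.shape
(31, 7, 2)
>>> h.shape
(3, 19)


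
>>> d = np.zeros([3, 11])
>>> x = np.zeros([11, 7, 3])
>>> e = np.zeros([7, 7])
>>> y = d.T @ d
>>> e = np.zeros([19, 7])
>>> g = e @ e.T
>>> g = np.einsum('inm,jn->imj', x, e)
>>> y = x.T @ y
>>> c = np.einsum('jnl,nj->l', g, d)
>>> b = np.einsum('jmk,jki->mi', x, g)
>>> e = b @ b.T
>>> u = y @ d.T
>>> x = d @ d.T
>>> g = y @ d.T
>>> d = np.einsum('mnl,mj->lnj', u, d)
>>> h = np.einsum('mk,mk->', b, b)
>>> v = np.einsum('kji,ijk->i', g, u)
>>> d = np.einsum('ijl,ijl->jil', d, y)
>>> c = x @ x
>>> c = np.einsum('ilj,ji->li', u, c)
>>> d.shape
(7, 3, 11)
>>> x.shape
(3, 3)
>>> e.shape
(7, 7)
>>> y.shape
(3, 7, 11)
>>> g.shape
(3, 7, 3)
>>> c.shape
(7, 3)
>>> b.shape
(7, 19)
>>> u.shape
(3, 7, 3)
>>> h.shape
()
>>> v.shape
(3,)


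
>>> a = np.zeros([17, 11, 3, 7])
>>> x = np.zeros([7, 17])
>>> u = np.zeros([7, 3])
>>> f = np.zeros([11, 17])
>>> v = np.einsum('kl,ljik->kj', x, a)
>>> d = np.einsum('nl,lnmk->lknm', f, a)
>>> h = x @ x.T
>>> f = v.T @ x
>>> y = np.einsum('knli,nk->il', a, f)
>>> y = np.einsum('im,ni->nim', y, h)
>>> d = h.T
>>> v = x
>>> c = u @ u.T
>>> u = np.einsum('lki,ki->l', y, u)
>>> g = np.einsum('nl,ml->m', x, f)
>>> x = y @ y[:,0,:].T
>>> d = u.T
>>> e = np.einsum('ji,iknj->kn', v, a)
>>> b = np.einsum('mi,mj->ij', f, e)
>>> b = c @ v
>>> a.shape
(17, 11, 3, 7)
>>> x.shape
(7, 7, 7)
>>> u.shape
(7,)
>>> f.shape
(11, 17)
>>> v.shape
(7, 17)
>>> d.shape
(7,)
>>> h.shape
(7, 7)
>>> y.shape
(7, 7, 3)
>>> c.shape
(7, 7)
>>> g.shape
(11,)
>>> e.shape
(11, 3)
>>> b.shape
(7, 17)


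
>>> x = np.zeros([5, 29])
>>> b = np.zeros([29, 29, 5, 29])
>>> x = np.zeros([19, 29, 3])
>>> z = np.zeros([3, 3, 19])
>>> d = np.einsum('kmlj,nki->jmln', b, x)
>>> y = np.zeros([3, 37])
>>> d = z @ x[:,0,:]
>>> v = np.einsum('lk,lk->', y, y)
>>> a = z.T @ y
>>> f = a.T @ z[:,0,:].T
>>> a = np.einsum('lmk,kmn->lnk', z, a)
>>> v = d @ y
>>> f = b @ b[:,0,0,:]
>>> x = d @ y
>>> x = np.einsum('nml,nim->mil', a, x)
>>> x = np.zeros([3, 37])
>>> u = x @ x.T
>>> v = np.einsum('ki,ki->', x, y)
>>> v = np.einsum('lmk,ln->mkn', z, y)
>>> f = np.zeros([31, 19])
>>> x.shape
(3, 37)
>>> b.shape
(29, 29, 5, 29)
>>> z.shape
(3, 3, 19)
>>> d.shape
(3, 3, 3)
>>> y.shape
(3, 37)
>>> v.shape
(3, 19, 37)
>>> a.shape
(3, 37, 19)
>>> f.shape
(31, 19)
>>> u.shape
(3, 3)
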